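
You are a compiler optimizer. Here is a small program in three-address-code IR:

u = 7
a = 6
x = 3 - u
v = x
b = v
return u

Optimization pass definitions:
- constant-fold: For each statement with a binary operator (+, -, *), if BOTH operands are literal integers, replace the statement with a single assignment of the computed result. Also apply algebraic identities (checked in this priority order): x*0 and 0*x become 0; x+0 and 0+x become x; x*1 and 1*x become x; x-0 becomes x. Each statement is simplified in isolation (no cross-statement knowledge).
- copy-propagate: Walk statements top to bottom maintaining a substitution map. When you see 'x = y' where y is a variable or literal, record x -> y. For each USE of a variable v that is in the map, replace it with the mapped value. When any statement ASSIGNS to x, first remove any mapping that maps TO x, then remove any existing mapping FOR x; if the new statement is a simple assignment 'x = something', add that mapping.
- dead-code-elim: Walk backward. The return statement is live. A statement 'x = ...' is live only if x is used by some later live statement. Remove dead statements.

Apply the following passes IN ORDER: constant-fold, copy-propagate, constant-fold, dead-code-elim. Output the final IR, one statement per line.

Initial IR:
  u = 7
  a = 6
  x = 3 - u
  v = x
  b = v
  return u
After constant-fold (6 stmts):
  u = 7
  a = 6
  x = 3 - u
  v = x
  b = v
  return u
After copy-propagate (6 stmts):
  u = 7
  a = 6
  x = 3 - 7
  v = x
  b = x
  return 7
After constant-fold (6 stmts):
  u = 7
  a = 6
  x = -4
  v = x
  b = x
  return 7
After dead-code-elim (1 stmts):
  return 7

Answer: return 7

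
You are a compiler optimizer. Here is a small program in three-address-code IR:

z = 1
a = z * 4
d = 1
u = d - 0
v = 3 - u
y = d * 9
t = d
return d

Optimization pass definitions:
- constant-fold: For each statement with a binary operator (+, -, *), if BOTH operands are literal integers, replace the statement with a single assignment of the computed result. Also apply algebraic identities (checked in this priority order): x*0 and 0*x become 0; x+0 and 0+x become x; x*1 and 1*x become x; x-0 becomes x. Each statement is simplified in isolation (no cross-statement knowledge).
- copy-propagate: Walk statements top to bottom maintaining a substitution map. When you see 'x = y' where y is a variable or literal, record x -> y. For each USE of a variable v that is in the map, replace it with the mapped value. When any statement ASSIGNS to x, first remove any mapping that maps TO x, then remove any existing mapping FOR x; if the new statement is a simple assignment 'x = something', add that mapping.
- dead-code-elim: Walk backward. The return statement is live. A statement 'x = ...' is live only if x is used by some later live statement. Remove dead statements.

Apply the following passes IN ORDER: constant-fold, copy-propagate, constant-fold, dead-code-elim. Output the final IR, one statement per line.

Initial IR:
  z = 1
  a = z * 4
  d = 1
  u = d - 0
  v = 3 - u
  y = d * 9
  t = d
  return d
After constant-fold (8 stmts):
  z = 1
  a = z * 4
  d = 1
  u = d
  v = 3 - u
  y = d * 9
  t = d
  return d
After copy-propagate (8 stmts):
  z = 1
  a = 1 * 4
  d = 1
  u = 1
  v = 3 - 1
  y = 1 * 9
  t = 1
  return 1
After constant-fold (8 stmts):
  z = 1
  a = 4
  d = 1
  u = 1
  v = 2
  y = 9
  t = 1
  return 1
After dead-code-elim (1 stmts):
  return 1

Answer: return 1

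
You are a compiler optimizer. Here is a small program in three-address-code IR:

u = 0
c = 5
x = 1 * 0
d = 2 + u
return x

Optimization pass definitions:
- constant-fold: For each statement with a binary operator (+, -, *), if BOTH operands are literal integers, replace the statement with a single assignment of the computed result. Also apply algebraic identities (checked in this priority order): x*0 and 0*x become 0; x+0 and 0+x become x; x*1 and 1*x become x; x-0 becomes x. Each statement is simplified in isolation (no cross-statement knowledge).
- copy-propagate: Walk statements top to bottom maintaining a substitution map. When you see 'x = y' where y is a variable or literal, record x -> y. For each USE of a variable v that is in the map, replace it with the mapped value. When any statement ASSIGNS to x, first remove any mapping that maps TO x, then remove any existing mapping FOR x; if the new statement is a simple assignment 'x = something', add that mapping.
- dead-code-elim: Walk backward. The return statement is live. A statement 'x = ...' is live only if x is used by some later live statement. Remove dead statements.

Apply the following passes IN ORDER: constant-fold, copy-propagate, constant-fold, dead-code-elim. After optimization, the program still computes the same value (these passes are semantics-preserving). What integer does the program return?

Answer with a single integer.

Initial IR:
  u = 0
  c = 5
  x = 1 * 0
  d = 2 + u
  return x
After constant-fold (5 stmts):
  u = 0
  c = 5
  x = 0
  d = 2 + u
  return x
After copy-propagate (5 stmts):
  u = 0
  c = 5
  x = 0
  d = 2 + 0
  return 0
After constant-fold (5 stmts):
  u = 0
  c = 5
  x = 0
  d = 2
  return 0
After dead-code-elim (1 stmts):
  return 0
Evaluate:
  u = 0  =>  u = 0
  c = 5  =>  c = 5
  x = 1 * 0  =>  x = 0
  d = 2 + u  =>  d = 2
  return x = 0

Answer: 0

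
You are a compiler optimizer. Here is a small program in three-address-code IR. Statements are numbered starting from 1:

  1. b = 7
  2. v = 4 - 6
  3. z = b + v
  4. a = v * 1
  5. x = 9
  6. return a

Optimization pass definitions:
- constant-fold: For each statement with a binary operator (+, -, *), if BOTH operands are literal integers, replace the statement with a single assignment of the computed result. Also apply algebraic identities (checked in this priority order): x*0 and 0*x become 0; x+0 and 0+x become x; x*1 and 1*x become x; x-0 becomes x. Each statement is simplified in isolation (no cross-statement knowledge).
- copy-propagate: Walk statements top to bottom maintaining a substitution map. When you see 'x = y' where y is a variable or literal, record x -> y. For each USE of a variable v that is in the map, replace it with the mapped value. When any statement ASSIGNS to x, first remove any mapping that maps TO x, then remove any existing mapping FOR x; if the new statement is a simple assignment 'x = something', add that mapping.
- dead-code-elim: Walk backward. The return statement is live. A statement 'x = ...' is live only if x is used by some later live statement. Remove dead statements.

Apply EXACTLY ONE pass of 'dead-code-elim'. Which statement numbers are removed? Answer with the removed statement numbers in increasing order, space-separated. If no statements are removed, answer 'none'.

Answer: 1 3 5

Derivation:
Backward liveness scan:
Stmt 1 'b = 7': DEAD (b not in live set [])
Stmt 2 'v = 4 - 6': KEEP (v is live); live-in = []
Stmt 3 'z = b + v': DEAD (z not in live set ['v'])
Stmt 4 'a = v * 1': KEEP (a is live); live-in = ['v']
Stmt 5 'x = 9': DEAD (x not in live set ['a'])
Stmt 6 'return a': KEEP (return); live-in = ['a']
Removed statement numbers: [1, 3, 5]
Surviving IR:
  v = 4 - 6
  a = v * 1
  return a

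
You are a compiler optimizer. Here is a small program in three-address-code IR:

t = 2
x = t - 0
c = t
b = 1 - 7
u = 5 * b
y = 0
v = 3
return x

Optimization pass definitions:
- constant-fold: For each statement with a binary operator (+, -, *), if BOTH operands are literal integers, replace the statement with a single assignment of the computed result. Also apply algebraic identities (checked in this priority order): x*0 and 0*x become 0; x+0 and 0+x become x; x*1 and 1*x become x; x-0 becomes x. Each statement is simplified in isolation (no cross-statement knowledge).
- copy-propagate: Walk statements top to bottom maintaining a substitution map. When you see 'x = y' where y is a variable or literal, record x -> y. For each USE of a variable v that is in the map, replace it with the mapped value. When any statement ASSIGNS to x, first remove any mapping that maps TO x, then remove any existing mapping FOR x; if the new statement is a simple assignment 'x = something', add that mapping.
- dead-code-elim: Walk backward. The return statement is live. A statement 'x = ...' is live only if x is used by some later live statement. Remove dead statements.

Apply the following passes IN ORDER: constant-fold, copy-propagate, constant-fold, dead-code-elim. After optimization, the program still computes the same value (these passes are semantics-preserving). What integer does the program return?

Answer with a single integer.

Initial IR:
  t = 2
  x = t - 0
  c = t
  b = 1 - 7
  u = 5 * b
  y = 0
  v = 3
  return x
After constant-fold (8 stmts):
  t = 2
  x = t
  c = t
  b = -6
  u = 5 * b
  y = 0
  v = 3
  return x
After copy-propagate (8 stmts):
  t = 2
  x = 2
  c = 2
  b = -6
  u = 5 * -6
  y = 0
  v = 3
  return 2
After constant-fold (8 stmts):
  t = 2
  x = 2
  c = 2
  b = -6
  u = -30
  y = 0
  v = 3
  return 2
After dead-code-elim (1 stmts):
  return 2
Evaluate:
  t = 2  =>  t = 2
  x = t - 0  =>  x = 2
  c = t  =>  c = 2
  b = 1 - 7  =>  b = -6
  u = 5 * b  =>  u = -30
  y = 0  =>  y = 0
  v = 3  =>  v = 3
  return x = 2

Answer: 2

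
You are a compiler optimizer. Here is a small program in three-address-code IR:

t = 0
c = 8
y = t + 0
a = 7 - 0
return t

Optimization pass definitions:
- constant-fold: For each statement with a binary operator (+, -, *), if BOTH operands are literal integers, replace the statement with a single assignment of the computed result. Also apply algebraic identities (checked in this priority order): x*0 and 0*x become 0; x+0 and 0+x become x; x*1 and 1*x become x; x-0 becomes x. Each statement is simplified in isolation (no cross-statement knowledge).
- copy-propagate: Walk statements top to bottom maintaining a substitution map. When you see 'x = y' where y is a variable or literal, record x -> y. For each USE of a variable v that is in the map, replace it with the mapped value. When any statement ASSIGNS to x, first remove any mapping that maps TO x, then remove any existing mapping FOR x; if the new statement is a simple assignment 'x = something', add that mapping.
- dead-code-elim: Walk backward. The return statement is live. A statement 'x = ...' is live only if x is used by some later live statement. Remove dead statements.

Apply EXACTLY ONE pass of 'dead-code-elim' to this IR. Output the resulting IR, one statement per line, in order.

Applying dead-code-elim statement-by-statement:
  [5] return t  -> KEEP (return); live=['t']
  [4] a = 7 - 0  -> DEAD (a not live)
  [3] y = t + 0  -> DEAD (y not live)
  [2] c = 8  -> DEAD (c not live)
  [1] t = 0  -> KEEP; live=[]
Result (2 stmts):
  t = 0
  return t

Answer: t = 0
return t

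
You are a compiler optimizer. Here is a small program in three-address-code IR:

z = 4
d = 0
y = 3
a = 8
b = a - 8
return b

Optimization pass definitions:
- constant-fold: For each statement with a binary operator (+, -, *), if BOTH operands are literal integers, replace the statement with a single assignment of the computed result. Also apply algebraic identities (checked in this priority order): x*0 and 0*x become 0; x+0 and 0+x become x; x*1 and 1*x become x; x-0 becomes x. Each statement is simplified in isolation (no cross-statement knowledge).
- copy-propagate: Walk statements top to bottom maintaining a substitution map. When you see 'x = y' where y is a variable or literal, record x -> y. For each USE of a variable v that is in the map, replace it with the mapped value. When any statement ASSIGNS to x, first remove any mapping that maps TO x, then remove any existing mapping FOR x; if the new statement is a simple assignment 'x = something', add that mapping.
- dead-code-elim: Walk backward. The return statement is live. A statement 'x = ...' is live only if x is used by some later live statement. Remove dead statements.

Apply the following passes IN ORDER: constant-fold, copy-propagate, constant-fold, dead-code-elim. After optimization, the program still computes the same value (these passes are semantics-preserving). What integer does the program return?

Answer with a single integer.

Answer: 0

Derivation:
Initial IR:
  z = 4
  d = 0
  y = 3
  a = 8
  b = a - 8
  return b
After constant-fold (6 stmts):
  z = 4
  d = 0
  y = 3
  a = 8
  b = a - 8
  return b
After copy-propagate (6 stmts):
  z = 4
  d = 0
  y = 3
  a = 8
  b = 8 - 8
  return b
After constant-fold (6 stmts):
  z = 4
  d = 0
  y = 3
  a = 8
  b = 0
  return b
After dead-code-elim (2 stmts):
  b = 0
  return b
Evaluate:
  z = 4  =>  z = 4
  d = 0  =>  d = 0
  y = 3  =>  y = 3
  a = 8  =>  a = 8
  b = a - 8  =>  b = 0
  return b = 0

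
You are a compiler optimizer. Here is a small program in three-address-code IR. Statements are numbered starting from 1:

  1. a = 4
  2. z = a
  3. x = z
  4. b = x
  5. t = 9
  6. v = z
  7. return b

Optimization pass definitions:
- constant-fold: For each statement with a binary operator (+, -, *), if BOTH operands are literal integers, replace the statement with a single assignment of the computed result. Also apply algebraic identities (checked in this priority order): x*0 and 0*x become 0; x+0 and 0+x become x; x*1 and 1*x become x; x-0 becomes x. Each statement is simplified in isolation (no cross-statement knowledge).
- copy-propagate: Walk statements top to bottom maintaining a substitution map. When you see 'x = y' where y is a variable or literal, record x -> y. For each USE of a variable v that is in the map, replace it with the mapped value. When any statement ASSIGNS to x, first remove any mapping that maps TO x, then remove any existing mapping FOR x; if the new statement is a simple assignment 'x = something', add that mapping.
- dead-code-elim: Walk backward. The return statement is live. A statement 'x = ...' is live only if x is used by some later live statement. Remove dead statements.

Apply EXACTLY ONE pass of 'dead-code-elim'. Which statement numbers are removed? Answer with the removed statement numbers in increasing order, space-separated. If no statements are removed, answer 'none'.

Backward liveness scan:
Stmt 1 'a = 4': KEEP (a is live); live-in = []
Stmt 2 'z = a': KEEP (z is live); live-in = ['a']
Stmt 3 'x = z': KEEP (x is live); live-in = ['z']
Stmt 4 'b = x': KEEP (b is live); live-in = ['x']
Stmt 5 't = 9': DEAD (t not in live set ['b'])
Stmt 6 'v = z': DEAD (v not in live set ['b'])
Stmt 7 'return b': KEEP (return); live-in = ['b']
Removed statement numbers: [5, 6]
Surviving IR:
  a = 4
  z = a
  x = z
  b = x
  return b

Answer: 5 6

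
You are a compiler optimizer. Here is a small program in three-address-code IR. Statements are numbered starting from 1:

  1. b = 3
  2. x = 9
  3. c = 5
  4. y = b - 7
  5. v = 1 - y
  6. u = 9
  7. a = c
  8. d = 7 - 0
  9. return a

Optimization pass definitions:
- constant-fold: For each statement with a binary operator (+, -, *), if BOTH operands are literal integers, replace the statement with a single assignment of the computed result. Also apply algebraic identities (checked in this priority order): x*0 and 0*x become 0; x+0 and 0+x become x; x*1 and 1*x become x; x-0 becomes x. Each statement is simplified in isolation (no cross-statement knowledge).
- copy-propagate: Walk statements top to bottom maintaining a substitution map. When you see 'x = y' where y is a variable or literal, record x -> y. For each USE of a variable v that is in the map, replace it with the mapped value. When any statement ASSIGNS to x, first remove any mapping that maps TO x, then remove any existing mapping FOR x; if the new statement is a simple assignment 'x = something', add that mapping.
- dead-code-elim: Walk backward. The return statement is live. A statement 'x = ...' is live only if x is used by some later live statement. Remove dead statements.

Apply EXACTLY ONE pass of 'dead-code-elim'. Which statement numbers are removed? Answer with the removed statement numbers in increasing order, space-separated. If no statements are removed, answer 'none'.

Backward liveness scan:
Stmt 1 'b = 3': DEAD (b not in live set [])
Stmt 2 'x = 9': DEAD (x not in live set [])
Stmt 3 'c = 5': KEEP (c is live); live-in = []
Stmt 4 'y = b - 7': DEAD (y not in live set ['c'])
Stmt 5 'v = 1 - y': DEAD (v not in live set ['c'])
Stmt 6 'u = 9': DEAD (u not in live set ['c'])
Stmt 7 'a = c': KEEP (a is live); live-in = ['c']
Stmt 8 'd = 7 - 0': DEAD (d not in live set ['a'])
Stmt 9 'return a': KEEP (return); live-in = ['a']
Removed statement numbers: [1, 2, 4, 5, 6, 8]
Surviving IR:
  c = 5
  a = c
  return a

Answer: 1 2 4 5 6 8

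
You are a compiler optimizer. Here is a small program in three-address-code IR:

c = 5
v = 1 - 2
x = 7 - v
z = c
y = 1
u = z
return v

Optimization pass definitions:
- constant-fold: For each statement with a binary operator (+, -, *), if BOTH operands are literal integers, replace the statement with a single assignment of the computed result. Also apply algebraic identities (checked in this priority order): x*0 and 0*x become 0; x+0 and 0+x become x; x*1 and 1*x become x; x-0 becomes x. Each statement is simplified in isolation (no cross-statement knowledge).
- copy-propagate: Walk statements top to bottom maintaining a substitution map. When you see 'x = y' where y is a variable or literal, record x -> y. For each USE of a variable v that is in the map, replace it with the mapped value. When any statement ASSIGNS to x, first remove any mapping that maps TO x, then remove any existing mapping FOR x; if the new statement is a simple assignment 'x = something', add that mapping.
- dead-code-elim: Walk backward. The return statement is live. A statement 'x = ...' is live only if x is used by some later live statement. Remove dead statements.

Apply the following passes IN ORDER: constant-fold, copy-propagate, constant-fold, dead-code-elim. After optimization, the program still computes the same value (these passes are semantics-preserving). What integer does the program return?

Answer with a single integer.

Answer: -1

Derivation:
Initial IR:
  c = 5
  v = 1 - 2
  x = 7 - v
  z = c
  y = 1
  u = z
  return v
After constant-fold (7 stmts):
  c = 5
  v = -1
  x = 7 - v
  z = c
  y = 1
  u = z
  return v
After copy-propagate (7 stmts):
  c = 5
  v = -1
  x = 7 - -1
  z = 5
  y = 1
  u = 5
  return -1
After constant-fold (7 stmts):
  c = 5
  v = -1
  x = 8
  z = 5
  y = 1
  u = 5
  return -1
After dead-code-elim (1 stmts):
  return -1
Evaluate:
  c = 5  =>  c = 5
  v = 1 - 2  =>  v = -1
  x = 7 - v  =>  x = 8
  z = c  =>  z = 5
  y = 1  =>  y = 1
  u = z  =>  u = 5
  return v = -1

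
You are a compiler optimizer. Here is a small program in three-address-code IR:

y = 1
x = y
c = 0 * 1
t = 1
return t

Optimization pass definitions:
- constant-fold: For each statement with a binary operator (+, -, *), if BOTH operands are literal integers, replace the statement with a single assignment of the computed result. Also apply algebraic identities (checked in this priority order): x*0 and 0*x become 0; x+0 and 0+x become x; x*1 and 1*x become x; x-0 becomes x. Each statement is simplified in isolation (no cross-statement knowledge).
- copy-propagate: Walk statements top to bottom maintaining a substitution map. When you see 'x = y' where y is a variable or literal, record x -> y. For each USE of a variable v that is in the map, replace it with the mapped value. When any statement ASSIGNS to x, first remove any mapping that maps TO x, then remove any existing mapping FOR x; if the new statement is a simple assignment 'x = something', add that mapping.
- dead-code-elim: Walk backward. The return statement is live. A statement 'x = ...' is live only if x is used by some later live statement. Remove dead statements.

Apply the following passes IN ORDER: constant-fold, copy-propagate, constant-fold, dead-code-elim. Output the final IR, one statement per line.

Initial IR:
  y = 1
  x = y
  c = 0 * 1
  t = 1
  return t
After constant-fold (5 stmts):
  y = 1
  x = y
  c = 0
  t = 1
  return t
After copy-propagate (5 stmts):
  y = 1
  x = 1
  c = 0
  t = 1
  return 1
After constant-fold (5 stmts):
  y = 1
  x = 1
  c = 0
  t = 1
  return 1
After dead-code-elim (1 stmts):
  return 1

Answer: return 1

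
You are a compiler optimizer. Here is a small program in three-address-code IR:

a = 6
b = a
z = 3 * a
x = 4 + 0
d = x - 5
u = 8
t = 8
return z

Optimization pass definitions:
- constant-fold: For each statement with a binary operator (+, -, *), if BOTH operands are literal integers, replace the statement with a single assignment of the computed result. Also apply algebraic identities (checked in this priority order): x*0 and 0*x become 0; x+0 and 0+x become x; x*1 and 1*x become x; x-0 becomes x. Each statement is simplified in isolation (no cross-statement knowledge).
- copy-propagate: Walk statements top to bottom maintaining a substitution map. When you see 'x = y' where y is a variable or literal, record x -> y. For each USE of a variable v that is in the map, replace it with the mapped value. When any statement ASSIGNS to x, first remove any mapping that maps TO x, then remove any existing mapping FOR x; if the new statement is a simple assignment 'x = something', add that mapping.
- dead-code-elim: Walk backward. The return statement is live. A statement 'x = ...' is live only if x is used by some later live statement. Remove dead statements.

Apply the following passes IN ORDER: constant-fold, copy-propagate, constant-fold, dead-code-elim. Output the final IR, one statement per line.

Initial IR:
  a = 6
  b = a
  z = 3 * a
  x = 4 + 0
  d = x - 5
  u = 8
  t = 8
  return z
After constant-fold (8 stmts):
  a = 6
  b = a
  z = 3 * a
  x = 4
  d = x - 5
  u = 8
  t = 8
  return z
After copy-propagate (8 stmts):
  a = 6
  b = 6
  z = 3 * 6
  x = 4
  d = 4 - 5
  u = 8
  t = 8
  return z
After constant-fold (8 stmts):
  a = 6
  b = 6
  z = 18
  x = 4
  d = -1
  u = 8
  t = 8
  return z
After dead-code-elim (2 stmts):
  z = 18
  return z

Answer: z = 18
return z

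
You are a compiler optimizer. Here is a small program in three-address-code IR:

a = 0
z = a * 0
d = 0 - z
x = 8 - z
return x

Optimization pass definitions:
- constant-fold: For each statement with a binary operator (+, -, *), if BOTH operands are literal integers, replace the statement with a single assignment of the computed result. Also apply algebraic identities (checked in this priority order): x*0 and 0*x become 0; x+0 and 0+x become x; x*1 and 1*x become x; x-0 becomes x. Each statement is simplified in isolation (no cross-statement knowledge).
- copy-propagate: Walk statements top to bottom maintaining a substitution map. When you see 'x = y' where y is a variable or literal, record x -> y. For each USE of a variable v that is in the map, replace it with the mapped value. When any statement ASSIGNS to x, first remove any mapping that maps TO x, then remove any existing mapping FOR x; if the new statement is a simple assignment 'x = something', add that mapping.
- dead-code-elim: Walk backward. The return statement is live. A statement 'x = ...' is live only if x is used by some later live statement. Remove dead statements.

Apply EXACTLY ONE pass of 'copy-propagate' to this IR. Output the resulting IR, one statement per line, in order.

Applying copy-propagate statement-by-statement:
  [1] a = 0  (unchanged)
  [2] z = a * 0  -> z = 0 * 0
  [3] d = 0 - z  (unchanged)
  [4] x = 8 - z  (unchanged)
  [5] return x  (unchanged)
Result (5 stmts):
  a = 0
  z = 0 * 0
  d = 0 - z
  x = 8 - z
  return x

Answer: a = 0
z = 0 * 0
d = 0 - z
x = 8 - z
return x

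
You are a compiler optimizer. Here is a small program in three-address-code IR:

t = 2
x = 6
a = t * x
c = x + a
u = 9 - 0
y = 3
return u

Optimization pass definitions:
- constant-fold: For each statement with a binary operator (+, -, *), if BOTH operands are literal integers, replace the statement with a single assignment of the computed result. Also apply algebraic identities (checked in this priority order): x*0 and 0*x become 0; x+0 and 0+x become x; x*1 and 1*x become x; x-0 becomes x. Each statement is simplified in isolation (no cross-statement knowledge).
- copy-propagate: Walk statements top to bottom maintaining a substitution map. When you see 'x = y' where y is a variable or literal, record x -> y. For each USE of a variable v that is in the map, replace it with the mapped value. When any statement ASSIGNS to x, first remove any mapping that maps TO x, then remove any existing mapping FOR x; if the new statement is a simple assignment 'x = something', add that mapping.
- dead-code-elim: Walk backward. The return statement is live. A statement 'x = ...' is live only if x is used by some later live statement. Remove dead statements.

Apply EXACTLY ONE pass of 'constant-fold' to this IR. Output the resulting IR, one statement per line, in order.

Answer: t = 2
x = 6
a = t * x
c = x + a
u = 9
y = 3
return u

Derivation:
Applying constant-fold statement-by-statement:
  [1] t = 2  (unchanged)
  [2] x = 6  (unchanged)
  [3] a = t * x  (unchanged)
  [4] c = x + a  (unchanged)
  [5] u = 9 - 0  -> u = 9
  [6] y = 3  (unchanged)
  [7] return u  (unchanged)
Result (7 stmts):
  t = 2
  x = 6
  a = t * x
  c = x + a
  u = 9
  y = 3
  return u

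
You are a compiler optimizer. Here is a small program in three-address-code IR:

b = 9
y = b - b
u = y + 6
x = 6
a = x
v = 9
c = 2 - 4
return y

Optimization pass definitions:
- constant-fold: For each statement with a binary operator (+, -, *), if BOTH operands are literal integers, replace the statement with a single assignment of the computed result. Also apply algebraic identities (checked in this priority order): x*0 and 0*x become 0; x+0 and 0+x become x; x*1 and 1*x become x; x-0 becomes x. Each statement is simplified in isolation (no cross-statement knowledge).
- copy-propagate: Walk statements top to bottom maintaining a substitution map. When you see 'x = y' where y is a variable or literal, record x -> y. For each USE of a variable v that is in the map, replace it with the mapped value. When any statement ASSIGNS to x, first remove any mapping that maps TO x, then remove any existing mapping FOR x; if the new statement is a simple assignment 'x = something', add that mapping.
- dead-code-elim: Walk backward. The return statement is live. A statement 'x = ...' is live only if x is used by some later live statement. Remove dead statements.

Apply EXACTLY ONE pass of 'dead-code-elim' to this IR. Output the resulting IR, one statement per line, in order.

Applying dead-code-elim statement-by-statement:
  [8] return y  -> KEEP (return); live=['y']
  [7] c = 2 - 4  -> DEAD (c not live)
  [6] v = 9  -> DEAD (v not live)
  [5] a = x  -> DEAD (a not live)
  [4] x = 6  -> DEAD (x not live)
  [3] u = y + 6  -> DEAD (u not live)
  [2] y = b - b  -> KEEP; live=['b']
  [1] b = 9  -> KEEP; live=[]
Result (3 stmts):
  b = 9
  y = b - b
  return y

Answer: b = 9
y = b - b
return y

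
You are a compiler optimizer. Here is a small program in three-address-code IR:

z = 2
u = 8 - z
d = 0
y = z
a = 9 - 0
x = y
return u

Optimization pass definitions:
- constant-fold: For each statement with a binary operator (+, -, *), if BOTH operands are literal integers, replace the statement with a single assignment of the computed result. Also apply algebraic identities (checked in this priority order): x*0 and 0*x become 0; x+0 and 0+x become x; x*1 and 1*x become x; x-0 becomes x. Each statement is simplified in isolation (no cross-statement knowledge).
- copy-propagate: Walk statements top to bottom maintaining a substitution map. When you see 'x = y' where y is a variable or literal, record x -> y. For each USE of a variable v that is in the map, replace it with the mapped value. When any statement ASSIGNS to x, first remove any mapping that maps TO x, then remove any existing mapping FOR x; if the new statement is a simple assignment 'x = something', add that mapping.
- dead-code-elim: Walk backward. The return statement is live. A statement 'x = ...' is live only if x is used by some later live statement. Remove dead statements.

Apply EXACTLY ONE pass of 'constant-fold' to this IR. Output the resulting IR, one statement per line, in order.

Answer: z = 2
u = 8 - z
d = 0
y = z
a = 9
x = y
return u

Derivation:
Applying constant-fold statement-by-statement:
  [1] z = 2  (unchanged)
  [2] u = 8 - z  (unchanged)
  [3] d = 0  (unchanged)
  [4] y = z  (unchanged)
  [5] a = 9 - 0  -> a = 9
  [6] x = y  (unchanged)
  [7] return u  (unchanged)
Result (7 stmts):
  z = 2
  u = 8 - z
  d = 0
  y = z
  a = 9
  x = y
  return u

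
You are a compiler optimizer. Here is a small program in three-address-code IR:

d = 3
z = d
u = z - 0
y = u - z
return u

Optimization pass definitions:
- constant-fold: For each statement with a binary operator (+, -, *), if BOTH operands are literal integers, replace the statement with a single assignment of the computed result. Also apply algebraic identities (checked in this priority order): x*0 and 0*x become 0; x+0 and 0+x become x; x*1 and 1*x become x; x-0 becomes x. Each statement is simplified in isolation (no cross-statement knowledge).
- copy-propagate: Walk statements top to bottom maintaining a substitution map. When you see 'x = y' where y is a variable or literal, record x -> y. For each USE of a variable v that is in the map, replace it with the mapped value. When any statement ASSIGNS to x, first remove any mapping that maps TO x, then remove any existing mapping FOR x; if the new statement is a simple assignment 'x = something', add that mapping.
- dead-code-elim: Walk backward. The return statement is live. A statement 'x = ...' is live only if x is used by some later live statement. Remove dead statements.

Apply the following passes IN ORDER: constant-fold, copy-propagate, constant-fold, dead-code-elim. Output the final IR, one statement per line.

Initial IR:
  d = 3
  z = d
  u = z - 0
  y = u - z
  return u
After constant-fold (5 stmts):
  d = 3
  z = d
  u = z
  y = u - z
  return u
After copy-propagate (5 stmts):
  d = 3
  z = 3
  u = 3
  y = 3 - 3
  return 3
After constant-fold (5 stmts):
  d = 3
  z = 3
  u = 3
  y = 0
  return 3
After dead-code-elim (1 stmts):
  return 3

Answer: return 3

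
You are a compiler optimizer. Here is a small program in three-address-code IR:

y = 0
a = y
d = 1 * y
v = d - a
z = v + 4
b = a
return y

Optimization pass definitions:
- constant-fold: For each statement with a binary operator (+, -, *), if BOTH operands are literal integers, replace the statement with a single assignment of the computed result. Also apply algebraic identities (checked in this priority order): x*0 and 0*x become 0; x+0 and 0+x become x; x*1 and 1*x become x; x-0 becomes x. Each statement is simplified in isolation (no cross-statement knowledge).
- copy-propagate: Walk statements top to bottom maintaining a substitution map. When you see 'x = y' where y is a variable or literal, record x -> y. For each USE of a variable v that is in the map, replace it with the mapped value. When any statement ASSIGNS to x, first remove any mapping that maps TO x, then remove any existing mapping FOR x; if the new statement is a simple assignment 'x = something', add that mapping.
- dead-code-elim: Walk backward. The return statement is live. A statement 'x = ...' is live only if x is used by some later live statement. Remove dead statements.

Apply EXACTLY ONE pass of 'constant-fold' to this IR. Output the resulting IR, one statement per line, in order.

Applying constant-fold statement-by-statement:
  [1] y = 0  (unchanged)
  [2] a = y  (unchanged)
  [3] d = 1 * y  -> d = y
  [4] v = d - a  (unchanged)
  [5] z = v + 4  (unchanged)
  [6] b = a  (unchanged)
  [7] return y  (unchanged)
Result (7 stmts):
  y = 0
  a = y
  d = y
  v = d - a
  z = v + 4
  b = a
  return y

Answer: y = 0
a = y
d = y
v = d - a
z = v + 4
b = a
return y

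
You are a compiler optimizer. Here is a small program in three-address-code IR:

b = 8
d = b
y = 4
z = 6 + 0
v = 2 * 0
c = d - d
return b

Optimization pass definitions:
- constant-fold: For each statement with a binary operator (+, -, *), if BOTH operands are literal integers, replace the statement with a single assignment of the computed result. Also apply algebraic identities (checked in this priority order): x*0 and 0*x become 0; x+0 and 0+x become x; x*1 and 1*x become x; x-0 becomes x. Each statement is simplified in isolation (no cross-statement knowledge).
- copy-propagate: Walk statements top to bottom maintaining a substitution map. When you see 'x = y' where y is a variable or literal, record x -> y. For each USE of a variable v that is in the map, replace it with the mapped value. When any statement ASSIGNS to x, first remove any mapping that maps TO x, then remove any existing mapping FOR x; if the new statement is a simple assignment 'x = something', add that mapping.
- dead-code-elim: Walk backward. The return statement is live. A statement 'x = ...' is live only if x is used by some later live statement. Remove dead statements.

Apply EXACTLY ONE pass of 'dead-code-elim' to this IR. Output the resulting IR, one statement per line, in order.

Answer: b = 8
return b

Derivation:
Applying dead-code-elim statement-by-statement:
  [7] return b  -> KEEP (return); live=['b']
  [6] c = d - d  -> DEAD (c not live)
  [5] v = 2 * 0  -> DEAD (v not live)
  [4] z = 6 + 0  -> DEAD (z not live)
  [3] y = 4  -> DEAD (y not live)
  [2] d = b  -> DEAD (d not live)
  [1] b = 8  -> KEEP; live=[]
Result (2 stmts):
  b = 8
  return b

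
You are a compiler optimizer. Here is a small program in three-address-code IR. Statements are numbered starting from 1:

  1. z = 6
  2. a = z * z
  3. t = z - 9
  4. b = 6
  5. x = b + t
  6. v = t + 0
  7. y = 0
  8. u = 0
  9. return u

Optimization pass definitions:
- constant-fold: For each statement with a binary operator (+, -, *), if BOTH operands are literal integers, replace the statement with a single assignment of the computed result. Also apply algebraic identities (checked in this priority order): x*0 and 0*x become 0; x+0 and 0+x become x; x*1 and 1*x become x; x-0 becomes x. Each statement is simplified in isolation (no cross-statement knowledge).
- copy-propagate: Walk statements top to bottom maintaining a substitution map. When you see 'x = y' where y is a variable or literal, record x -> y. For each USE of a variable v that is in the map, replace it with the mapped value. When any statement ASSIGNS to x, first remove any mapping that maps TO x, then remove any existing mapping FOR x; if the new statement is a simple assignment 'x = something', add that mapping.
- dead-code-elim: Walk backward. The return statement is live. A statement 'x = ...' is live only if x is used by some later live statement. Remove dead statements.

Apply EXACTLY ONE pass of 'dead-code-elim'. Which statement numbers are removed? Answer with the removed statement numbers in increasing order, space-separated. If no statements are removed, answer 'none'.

Backward liveness scan:
Stmt 1 'z = 6': DEAD (z not in live set [])
Stmt 2 'a = z * z': DEAD (a not in live set [])
Stmt 3 't = z - 9': DEAD (t not in live set [])
Stmt 4 'b = 6': DEAD (b not in live set [])
Stmt 5 'x = b + t': DEAD (x not in live set [])
Stmt 6 'v = t + 0': DEAD (v not in live set [])
Stmt 7 'y = 0': DEAD (y not in live set [])
Stmt 8 'u = 0': KEEP (u is live); live-in = []
Stmt 9 'return u': KEEP (return); live-in = ['u']
Removed statement numbers: [1, 2, 3, 4, 5, 6, 7]
Surviving IR:
  u = 0
  return u

Answer: 1 2 3 4 5 6 7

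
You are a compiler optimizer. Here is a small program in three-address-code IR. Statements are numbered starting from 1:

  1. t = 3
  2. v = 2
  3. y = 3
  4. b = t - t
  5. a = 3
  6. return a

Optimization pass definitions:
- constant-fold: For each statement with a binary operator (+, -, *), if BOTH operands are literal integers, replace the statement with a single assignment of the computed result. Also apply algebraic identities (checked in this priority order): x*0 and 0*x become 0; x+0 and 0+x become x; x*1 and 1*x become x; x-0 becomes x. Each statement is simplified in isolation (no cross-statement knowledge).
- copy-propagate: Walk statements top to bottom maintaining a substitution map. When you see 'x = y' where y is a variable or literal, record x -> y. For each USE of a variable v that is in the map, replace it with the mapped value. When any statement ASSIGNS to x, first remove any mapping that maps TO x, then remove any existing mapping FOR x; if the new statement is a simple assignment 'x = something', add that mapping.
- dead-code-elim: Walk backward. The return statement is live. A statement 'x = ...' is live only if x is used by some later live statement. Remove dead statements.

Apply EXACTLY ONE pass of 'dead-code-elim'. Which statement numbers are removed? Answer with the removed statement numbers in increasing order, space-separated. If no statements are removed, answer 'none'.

Answer: 1 2 3 4

Derivation:
Backward liveness scan:
Stmt 1 't = 3': DEAD (t not in live set [])
Stmt 2 'v = 2': DEAD (v not in live set [])
Stmt 3 'y = 3': DEAD (y not in live set [])
Stmt 4 'b = t - t': DEAD (b not in live set [])
Stmt 5 'a = 3': KEEP (a is live); live-in = []
Stmt 6 'return a': KEEP (return); live-in = ['a']
Removed statement numbers: [1, 2, 3, 4]
Surviving IR:
  a = 3
  return a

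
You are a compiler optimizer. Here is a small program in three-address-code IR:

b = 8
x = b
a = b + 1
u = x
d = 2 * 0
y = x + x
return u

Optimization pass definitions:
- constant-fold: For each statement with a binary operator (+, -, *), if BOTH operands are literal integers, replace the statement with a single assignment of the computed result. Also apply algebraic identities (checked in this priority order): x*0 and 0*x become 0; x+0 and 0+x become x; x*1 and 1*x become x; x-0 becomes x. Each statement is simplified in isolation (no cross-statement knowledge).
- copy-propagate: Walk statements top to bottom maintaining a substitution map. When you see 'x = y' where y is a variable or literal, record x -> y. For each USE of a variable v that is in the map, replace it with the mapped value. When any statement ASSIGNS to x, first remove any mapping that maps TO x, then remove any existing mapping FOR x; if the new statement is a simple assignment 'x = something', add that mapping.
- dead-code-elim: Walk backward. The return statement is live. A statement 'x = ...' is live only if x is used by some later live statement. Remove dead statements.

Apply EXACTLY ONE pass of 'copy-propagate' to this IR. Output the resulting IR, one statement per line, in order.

Applying copy-propagate statement-by-statement:
  [1] b = 8  (unchanged)
  [2] x = b  -> x = 8
  [3] a = b + 1  -> a = 8 + 1
  [4] u = x  -> u = 8
  [5] d = 2 * 0  (unchanged)
  [6] y = x + x  -> y = 8 + 8
  [7] return u  -> return 8
Result (7 stmts):
  b = 8
  x = 8
  a = 8 + 1
  u = 8
  d = 2 * 0
  y = 8 + 8
  return 8

Answer: b = 8
x = 8
a = 8 + 1
u = 8
d = 2 * 0
y = 8 + 8
return 8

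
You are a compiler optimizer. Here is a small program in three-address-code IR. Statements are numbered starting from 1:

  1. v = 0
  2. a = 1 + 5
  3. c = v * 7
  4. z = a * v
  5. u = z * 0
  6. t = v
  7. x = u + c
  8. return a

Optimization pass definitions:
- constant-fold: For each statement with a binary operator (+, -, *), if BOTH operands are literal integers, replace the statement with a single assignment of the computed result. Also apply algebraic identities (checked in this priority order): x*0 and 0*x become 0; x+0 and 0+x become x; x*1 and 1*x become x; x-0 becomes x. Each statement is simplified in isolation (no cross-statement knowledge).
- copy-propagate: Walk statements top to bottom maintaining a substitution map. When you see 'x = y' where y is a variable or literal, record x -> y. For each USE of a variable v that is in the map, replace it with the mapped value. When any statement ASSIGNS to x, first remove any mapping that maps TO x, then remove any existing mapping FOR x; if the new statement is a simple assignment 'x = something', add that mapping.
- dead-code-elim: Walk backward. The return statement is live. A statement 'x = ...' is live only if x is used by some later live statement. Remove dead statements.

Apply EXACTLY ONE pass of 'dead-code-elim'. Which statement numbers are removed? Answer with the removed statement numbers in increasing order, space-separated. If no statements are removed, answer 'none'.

Backward liveness scan:
Stmt 1 'v = 0': DEAD (v not in live set [])
Stmt 2 'a = 1 + 5': KEEP (a is live); live-in = []
Stmt 3 'c = v * 7': DEAD (c not in live set ['a'])
Stmt 4 'z = a * v': DEAD (z not in live set ['a'])
Stmt 5 'u = z * 0': DEAD (u not in live set ['a'])
Stmt 6 't = v': DEAD (t not in live set ['a'])
Stmt 7 'x = u + c': DEAD (x not in live set ['a'])
Stmt 8 'return a': KEEP (return); live-in = ['a']
Removed statement numbers: [1, 3, 4, 5, 6, 7]
Surviving IR:
  a = 1 + 5
  return a

Answer: 1 3 4 5 6 7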